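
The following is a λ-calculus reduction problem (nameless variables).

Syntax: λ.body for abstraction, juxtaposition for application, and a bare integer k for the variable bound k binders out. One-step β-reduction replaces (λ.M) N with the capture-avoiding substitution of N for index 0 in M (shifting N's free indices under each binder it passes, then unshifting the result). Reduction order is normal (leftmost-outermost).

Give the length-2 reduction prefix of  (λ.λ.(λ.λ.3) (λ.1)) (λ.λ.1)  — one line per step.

Answer: after 2 steps: λ.λ.λ.λ.1

Working:
  start: (λ.λ.(λ.λ.3) (λ.1)) (λ.λ.1)
  →1  λ.(λ.λ.λ.λ.1) (λ.1)
  →2  λ.λ.λ.λ.1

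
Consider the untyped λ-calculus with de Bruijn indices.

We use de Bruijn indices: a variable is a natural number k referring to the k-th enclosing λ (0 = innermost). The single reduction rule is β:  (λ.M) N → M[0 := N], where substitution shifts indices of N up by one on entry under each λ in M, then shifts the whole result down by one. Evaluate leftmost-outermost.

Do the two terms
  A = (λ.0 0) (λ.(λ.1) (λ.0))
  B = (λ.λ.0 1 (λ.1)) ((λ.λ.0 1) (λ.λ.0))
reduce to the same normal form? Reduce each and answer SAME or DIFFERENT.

Answer: DIFFERENT — A ⇓ λ.0, B ⇓ λ.0 (λ.0 (λ.λ.0)) (λ.1)

Derivation:
Term A:
  start: (λ.0 0) (λ.(λ.1) (λ.0))
  [1] (λ.(λ.1) (λ.0)) (λ.(λ.1) (λ.0))
  [2] (λ.λ.(λ.1) (λ.0)) (λ.0)
  [3] λ.(λ.1) (λ.0)
  [4] λ.0

Term B:
  start: (λ.λ.0 1 (λ.1)) ((λ.λ.0 1) (λ.λ.0))
  [1] λ.0 ((λ.λ.0 1) (λ.λ.0)) (λ.1)
  [2] λ.0 (λ.0 (λ.λ.0)) (λ.1)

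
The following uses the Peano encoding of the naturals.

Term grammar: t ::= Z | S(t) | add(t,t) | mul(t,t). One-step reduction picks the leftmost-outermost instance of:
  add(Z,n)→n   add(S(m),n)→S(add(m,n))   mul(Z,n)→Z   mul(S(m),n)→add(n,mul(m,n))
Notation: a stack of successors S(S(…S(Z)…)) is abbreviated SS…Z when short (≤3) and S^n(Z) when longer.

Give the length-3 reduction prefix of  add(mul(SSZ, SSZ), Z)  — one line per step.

  start: add(mul(SSZ, SSZ), Z)
  step 1: add(add(SSZ, mul(SZ, SSZ)), Z)
  step 2: add(S(add(SZ, mul(SZ, SSZ))), Z)
  step 3: S(add(add(SZ, mul(SZ, SSZ)), Z))

Answer: after 3 steps: S(add(add(SZ, mul(SZ, SSZ)), Z))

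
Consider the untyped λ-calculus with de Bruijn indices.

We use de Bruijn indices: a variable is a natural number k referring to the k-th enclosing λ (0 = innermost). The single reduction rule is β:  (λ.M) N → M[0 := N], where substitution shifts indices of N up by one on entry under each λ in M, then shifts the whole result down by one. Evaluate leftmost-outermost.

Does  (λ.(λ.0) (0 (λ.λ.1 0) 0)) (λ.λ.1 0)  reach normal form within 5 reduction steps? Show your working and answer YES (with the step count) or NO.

Answer: NO — after 5 steps the term is λ.(λ.λ.1 0) 0, not yet normal

Reduction:
  start: (λ.(λ.0) (0 (λ.λ.1 0) 0)) (λ.λ.1 0)
  →1  (λ.0) ((λ.λ.1 0) (λ.λ.1 0) (λ.λ.1 0))
  →2  (λ.λ.1 0) (λ.λ.1 0) (λ.λ.1 0)
  →3  (λ.(λ.λ.1 0) 0) (λ.λ.1 0)
  →4  (λ.λ.1 0) (λ.λ.1 0)
  →5  λ.(λ.λ.1 0) 0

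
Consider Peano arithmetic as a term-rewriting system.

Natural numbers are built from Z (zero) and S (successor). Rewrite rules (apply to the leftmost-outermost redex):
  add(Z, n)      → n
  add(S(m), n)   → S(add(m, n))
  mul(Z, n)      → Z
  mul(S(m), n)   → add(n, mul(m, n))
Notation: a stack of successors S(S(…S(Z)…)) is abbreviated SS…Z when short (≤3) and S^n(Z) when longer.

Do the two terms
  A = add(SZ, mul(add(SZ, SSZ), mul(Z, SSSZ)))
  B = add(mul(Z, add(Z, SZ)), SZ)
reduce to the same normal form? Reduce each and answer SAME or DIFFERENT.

Term A:
  start: add(SZ, mul(add(SZ, SSZ), mul(Z, SSSZ)))
  step 1: S(add(Z, mul(add(SZ, SSZ), mul(Z, SSSZ))))
  step 2: S(mul(add(SZ, SSZ), mul(Z, SSSZ)))
  step 3: S(mul(S(add(Z, SSZ)), mul(Z, SSSZ)))
  step 4: S(add(mul(Z, SSSZ), mul(add(Z, SSZ), mul(Z, SSSZ))))
  step 5: S(add(Z, mul(add(Z, SSZ), mul(Z, SSSZ))))
  step 6: S(mul(add(Z, SSZ), mul(Z, SSSZ)))
  step 7: S(mul(SSZ, mul(Z, SSSZ)))
  step 8: S(add(mul(Z, SSSZ), mul(SZ, mul(Z, SSSZ))))
  step 9: S(add(Z, mul(SZ, mul(Z, SSSZ))))
  step 10: S(mul(SZ, mul(Z, SSSZ)))
  step 11: S(add(mul(Z, SSSZ), mul(Z, mul(Z, SSSZ))))
  step 12: S(add(Z, mul(Z, mul(Z, SSSZ))))
  step 13: S(mul(Z, mul(Z, SSSZ)))
  step 14: SZ

Term B:
  start: add(mul(Z, add(Z, SZ)), SZ)
  step 1: add(Z, SZ)
  step 2: SZ

Answer: SAME — A ⇓ SZ, B ⇓ SZ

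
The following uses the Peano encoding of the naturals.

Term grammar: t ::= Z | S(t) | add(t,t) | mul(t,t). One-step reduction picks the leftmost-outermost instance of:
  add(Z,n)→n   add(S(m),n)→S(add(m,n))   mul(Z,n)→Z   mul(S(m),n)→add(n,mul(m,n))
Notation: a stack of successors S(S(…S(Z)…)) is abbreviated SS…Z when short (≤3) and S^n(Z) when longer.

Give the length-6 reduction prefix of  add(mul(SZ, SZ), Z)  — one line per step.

Answer: after 6 steps: SZ

Reduction:
  start: add(mul(SZ, SZ), Z)
  →1  add(add(SZ, mul(Z, SZ)), Z)
  →2  add(S(add(Z, mul(Z, SZ))), Z)
  →3  S(add(add(Z, mul(Z, SZ)), Z))
  →4  S(add(mul(Z, SZ), Z))
  →5  S(add(Z, Z))
  →6  SZ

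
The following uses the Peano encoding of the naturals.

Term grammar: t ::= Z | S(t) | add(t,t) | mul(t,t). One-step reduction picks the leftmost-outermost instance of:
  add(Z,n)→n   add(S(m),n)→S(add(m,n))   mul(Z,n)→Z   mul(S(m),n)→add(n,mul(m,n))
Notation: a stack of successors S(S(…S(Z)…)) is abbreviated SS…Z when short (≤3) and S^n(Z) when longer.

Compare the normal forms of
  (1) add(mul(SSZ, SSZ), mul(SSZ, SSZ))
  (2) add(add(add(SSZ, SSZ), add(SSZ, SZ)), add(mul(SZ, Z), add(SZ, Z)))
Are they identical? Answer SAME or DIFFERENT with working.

Answer: SAME — A ⇓ S^8(Z), B ⇓ S^8(Z)

Working:
Term A:
  start: add(mul(SSZ, SSZ), mul(SSZ, SSZ))
  →1  add(add(SSZ, mul(SZ, SSZ)), mul(SSZ, SSZ))
  →2  add(S(add(SZ, mul(SZ, SSZ))), mul(SSZ, SSZ))
  →3  S(add(add(SZ, mul(SZ, SSZ)), mul(SSZ, SSZ)))
  →4  S(add(S(add(Z, mul(SZ, SSZ))), mul(SSZ, SSZ)))
  →5  S(S(add(add(Z, mul(SZ, SSZ)), mul(SSZ, SSZ))))
  →6  S(S(add(mul(SZ, SSZ), mul(SSZ, SSZ))))
  →7  S(S(add(add(SSZ, mul(Z, SSZ)), mul(SSZ, SSZ))))
  →8  S(S(add(S(add(SZ, mul(Z, SSZ))), mul(SSZ, SSZ))))
  →9  S(S(S(add(add(SZ, mul(Z, SSZ)), mul(SSZ, SSZ)))))
  →10  S(S(S(add(S(add(Z, mul(Z, SSZ))), mul(SSZ, SSZ)))))
  →11  S(S(S(S(add(add(Z, mul(Z, SSZ)), mul(SSZ, SSZ))))))
  →12  S(S(S(S(add(mul(Z, SSZ), mul(SSZ, SSZ))))))
  →13  S(S(S(S(add(Z, mul(SSZ, SSZ))))))
  →14  S(S(S(S(mul(SSZ, SSZ)))))
  →15  S(S(S(S(add(SSZ, mul(SZ, SSZ))))))
  →16  S(S(S(S(S(add(SZ, mul(SZ, SSZ)))))))
  →17  S(S(S(S(S(S(add(Z, mul(SZ, SSZ))))))))
  →18  S(S(S(S(S(S(mul(SZ, SSZ)))))))
  →19  S(S(S(S(S(S(add(SSZ, mul(Z, SSZ))))))))
  →20  S(S(S(S(S(S(S(add(SZ, mul(Z, SSZ)))))))))
  →21  S(S(S(S(S(S(S(S(add(Z, mul(Z, SSZ))))))))))
  →22  S(S(S(S(S(S(S(S(mul(Z, SSZ)))))))))
  →23  S^8(Z)

Term B:
  start: add(add(add(SSZ, SSZ), add(SSZ, SZ)), add(mul(SZ, Z), add(SZ, Z)))
  →1  add(add(S(add(SZ, SSZ)), add(SSZ, SZ)), add(mul(SZ, Z), add(SZ, Z)))
  →2  add(S(add(add(SZ, SSZ), add(SSZ, SZ))), add(mul(SZ, Z), add(SZ, Z)))
  →3  S(add(add(add(SZ, SSZ), add(SSZ, SZ)), add(mul(SZ, Z), add(SZ, Z))))
  →4  S(add(add(S(add(Z, SSZ)), add(SSZ, SZ)), add(mul(SZ, Z), add(SZ, Z))))
  →5  S(add(S(add(add(Z, SSZ), add(SSZ, SZ))), add(mul(SZ, Z), add(SZ, Z))))
  →6  S(S(add(add(add(Z, SSZ), add(SSZ, SZ)), add(mul(SZ, Z), add(SZ, Z)))))
  →7  S(S(add(add(SSZ, add(SSZ, SZ)), add(mul(SZ, Z), add(SZ, Z)))))
  →8  S(S(add(S(add(SZ, add(SSZ, SZ))), add(mul(SZ, Z), add(SZ, Z)))))
  →9  S(S(S(add(add(SZ, add(SSZ, SZ)), add(mul(SZ, Z), add(SZ, Z))))))
  →10  S(S(S(add(S(add(Z, add(SSZ, SZ))), add(mul(SZ, Z), add(SZ, Z))))))
  →11  S(S(S(S(add(add(Z, add(SSZ, SZ)), add(mul(SZ, Z), add(SZ, Z)))))))
  →12  S(S(S(S(add(add(SSZ, SZ), add(mul(SZ, Z), add(SZ, Z)))))))
  →13  S(S(S(S(add(S(add(SZ, SZ)), add(mul(SZ, Z), add(SZ, Z)))))))
  →14  S(S(S(S(S(add(add(SZ, SZ), add(mul(SZ, Z), add(SZ, Z))))))))
  →15  S(S(S(S(S(add(S(add(Z, SZ)), add(mul(SZ, Z), add(SZ, Z))))))))
  →16  S(S(S(S(S(S(add(add(Z, SZ), add(mul(SZ, Z), add(SZ, Z)))))))))
  →17  S(S(S(S(S(S(add(SZ, add(mul(SZ, Z), add(SZ, Z)))))))))
  →18  S(S(S(S(S(S(S(add(Z, add(mul(SZ, Z), add(SZ, Z))))))))))
  →19  S(S(S(S(S(S(S(add(mul(SZ, Z), add(SZ, Z)))))))))
  →20  S(S(S(S(S(S(S(add(add(Z, mul(Z, Z)), add(SZ, Z)))))))))
  →21  S(S(S(S(S(S(S(add(mul(Z, Z), add(SZ, Z)))))))))
  →22  S(S(S(S(S(S(S(add(Z, add(SZ, Z)))))))))
  →23  S(S(S(S(S(S(S(add(SZ, Z))))))))
  →24  S(S(S(S(S(S(S(S(add(Z, Z)))))))))
  →25  S^8(Z)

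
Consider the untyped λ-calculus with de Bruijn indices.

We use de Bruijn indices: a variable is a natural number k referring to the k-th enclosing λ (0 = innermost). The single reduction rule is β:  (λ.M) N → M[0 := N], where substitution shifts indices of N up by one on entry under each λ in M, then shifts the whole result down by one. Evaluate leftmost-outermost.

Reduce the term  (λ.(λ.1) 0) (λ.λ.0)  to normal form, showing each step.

  start: (λ.(λ.1) 0) (λ.λ.0)
  [1] (λ.λ.λ.0) (λ.λ.0)
  [2] λ.λ.0

Answer: normal form = λ.λ.0  (in 2 steps)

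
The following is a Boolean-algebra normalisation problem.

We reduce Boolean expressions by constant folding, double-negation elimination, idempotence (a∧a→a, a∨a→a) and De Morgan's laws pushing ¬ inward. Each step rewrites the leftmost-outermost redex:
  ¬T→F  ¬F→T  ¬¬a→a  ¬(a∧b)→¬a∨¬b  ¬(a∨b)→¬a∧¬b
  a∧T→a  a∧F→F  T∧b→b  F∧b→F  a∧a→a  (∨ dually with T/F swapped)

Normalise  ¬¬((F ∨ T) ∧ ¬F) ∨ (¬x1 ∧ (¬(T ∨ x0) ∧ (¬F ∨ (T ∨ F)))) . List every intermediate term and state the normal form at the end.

Answer: normal form = T  (in 5 steps)

Reduction:
  start: ¬¬((F ∨ T) ∧ ¬F) ∨ (¬x1 ∧ (¬(T ∨ x0) ∧ (¬F ∨ (T ∨ F))))
  [1] ((F ∨ T) ∧ ¬F) ∨ (¬x1 ∧ (¬(T ∨ x0) ∧ (¬F ∨ (T ∨ F))))
  [2] (T ∧ ¬F) ∨ (¬x1 ∧ (¬(T ∨ x0) ∧ (¬F ∨ (T ∨ F))))
  [3] ¬F ∨ (¬x1 ∧ (¬(T ∨ x0) ∧ (¬F ∨ (T ∨ F))))
  [4] T ∨ (¬x1 ∧ (¬(T ∨ x0) ∧ (¬F ∨ (T ∨ F))))
  [5] T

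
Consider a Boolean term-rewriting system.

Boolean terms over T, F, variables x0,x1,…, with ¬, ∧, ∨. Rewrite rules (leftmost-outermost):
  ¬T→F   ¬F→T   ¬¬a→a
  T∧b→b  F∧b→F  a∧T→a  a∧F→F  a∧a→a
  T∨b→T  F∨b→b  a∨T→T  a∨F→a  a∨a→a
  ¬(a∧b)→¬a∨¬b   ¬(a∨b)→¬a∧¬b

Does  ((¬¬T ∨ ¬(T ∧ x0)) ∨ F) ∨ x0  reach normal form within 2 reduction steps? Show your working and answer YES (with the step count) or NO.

  start: ((¬¬T ∨ ¬(T ∧ x0)) ∨ F) ∨ x0
  step 1: (¬¬T ∨ ¬(T ∧ x0)) ∨ x0
  step 2: (T ∨ ¬(T ∧ x0)) ∨ x0

Answer: NO — after 2 steps the term is (T ∨ ¬(T ∧ x0)) ∨ x0, not yet normal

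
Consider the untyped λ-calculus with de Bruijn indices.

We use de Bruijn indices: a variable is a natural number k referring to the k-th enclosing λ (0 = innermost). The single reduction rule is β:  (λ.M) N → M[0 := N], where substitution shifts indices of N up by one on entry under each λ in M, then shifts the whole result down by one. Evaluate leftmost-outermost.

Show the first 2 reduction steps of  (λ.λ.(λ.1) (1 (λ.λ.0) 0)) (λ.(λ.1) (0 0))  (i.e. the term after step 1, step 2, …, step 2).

  start: (λ.λ.(λ.1) (1 (λ.λ.0) 0)) (λ.(λ.1) (0 0))
  [1] λ.(λ.1) ((λ.(λ.1) (0 0)) (λ.λ.0) 0)
  [2] λ.0

Answer: after 2 steps: λ.0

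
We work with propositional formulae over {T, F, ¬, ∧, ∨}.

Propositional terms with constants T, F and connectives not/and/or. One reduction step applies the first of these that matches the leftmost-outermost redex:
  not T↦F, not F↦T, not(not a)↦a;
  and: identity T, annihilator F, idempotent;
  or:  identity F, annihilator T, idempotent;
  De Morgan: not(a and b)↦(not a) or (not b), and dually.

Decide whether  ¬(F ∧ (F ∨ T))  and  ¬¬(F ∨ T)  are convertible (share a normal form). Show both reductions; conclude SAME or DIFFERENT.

Term A:
  start: ¬(F ∧ (F ∨ T))
  →1  ¬F ∨ ¬(F ∨ T)
  →2  T ∨ ¬(F ∨ T)
  →3  T

Term B:
  start: ¬¬(F ∨ T)
  →1  F ∨ T
  →2  T

Answer: SAME — A ⇓ T, B ⇓ T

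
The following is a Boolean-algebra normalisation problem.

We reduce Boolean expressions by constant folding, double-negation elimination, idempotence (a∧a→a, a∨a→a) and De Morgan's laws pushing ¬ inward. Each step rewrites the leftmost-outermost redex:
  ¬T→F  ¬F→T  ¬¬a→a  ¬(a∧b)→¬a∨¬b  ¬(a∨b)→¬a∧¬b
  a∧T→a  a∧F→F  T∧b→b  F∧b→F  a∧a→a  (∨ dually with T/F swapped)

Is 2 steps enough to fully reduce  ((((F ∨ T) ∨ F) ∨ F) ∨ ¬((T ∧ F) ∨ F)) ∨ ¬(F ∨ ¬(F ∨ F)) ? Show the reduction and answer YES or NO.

  start: ((((F ∨ T) ∨ F) ∨ F) ∨ ¬((T ∧ F) ∨ F)) ∨ ¬(F ∨ ¬(F ∨ F))
  →1  (((F ∨ T) ∨ F) ∨ ¬((T ∧ F) ∨ F)) ∨ ¬(F ∨ ¬(F ∨ F))
  →2  ((F ∨ T) ∨ ¬((T ∧ F) ∨ F)) ∨ ¬(F ∨ ¬(F ∨ F))

Answer: NO — after 2 steps the term is ((F ∨ T) ∨ ¬((T ∧ F) ∨ F)) ∨ ¬(F ∨ ¬(F ∨ F)), not yet normal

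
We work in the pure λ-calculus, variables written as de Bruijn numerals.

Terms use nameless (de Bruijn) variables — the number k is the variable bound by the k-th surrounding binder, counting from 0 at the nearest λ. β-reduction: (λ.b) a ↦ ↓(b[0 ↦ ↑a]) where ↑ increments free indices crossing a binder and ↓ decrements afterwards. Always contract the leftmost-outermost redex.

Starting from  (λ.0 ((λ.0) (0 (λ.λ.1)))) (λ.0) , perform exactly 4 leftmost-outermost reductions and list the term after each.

  start: (λ.0 ((λ.0) (0 (λ.λ.1)))) (λ.0)
  →1  (λ.0) ((λ.0) ((λ.0) (λ.λ.1)))
  →2  (λ.0) ((λ.0) (λ.λ.1))
  →3  (λ.0) (λ.λ.1)
  →4  λ.λ.1

Answer: after 4 steps: λ.λ.1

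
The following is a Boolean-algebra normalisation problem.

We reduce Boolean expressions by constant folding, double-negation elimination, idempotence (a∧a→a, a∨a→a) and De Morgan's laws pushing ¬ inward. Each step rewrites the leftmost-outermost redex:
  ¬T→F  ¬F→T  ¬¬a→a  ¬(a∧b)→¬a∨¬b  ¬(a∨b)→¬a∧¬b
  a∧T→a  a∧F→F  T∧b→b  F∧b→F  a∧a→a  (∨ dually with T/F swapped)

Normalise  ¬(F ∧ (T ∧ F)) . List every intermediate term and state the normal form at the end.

Answer: normal form = T  (in 3 steps)

Reduction:
  start: ¬(F ∧ (T ∧ F))
  step 1: ¬F ∨ ¬(T ∧ F)
  step 2: T ∨ ¬(T ∧ F)
  step 3: T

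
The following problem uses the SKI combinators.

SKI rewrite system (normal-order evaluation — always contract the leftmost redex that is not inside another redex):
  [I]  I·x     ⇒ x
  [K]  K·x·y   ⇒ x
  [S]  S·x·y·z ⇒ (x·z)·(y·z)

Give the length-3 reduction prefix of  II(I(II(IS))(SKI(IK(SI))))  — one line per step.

Answer: after 3 steps: II(IS)(SKI(IK(SI)))

Derivation:
  start: II(I(II(IS))(SKI(IK(SI))))
  step 1: I(I(II(IS))(SKI(IK(SI))))
  step 2: I(II(IS))(SKI(IK(SI)))
  step 3: II(IS)(SKI(IK(SI)))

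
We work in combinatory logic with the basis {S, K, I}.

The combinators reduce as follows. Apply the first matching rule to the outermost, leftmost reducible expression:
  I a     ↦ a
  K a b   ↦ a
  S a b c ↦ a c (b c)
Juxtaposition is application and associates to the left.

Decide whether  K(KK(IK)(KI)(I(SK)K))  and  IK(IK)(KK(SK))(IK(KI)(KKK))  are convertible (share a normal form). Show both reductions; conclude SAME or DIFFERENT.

Term A:
  start: K(KK(IK)(KI)(I(SK)K))
  [1] K(K(KI)(I(SK)K))
  [2] K(KI)

Term B:
  start: IK(IK)(KK(SK))(IK(KI)(KKK))
  [1] K(IK)(KK(SK))(IK(KI)(KKK))
  [2] IK(IK(KI)(KKK))
  [3] K(IK(KI)(KKK))
  [4] K(K(KI)(KKK))
  [5] K(KI)

Answer: SAME — A ⇓ K(KI), B ⇓ K(KI)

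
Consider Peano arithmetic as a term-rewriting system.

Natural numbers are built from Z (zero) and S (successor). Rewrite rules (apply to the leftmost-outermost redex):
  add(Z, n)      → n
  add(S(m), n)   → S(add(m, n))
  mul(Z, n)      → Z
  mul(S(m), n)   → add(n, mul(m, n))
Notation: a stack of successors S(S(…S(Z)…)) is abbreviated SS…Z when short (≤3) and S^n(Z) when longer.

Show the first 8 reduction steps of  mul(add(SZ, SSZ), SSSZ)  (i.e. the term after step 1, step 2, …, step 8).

  start: mul(add(SZ, SSZ), SSSZ)
  step 1: mul(S(add(Z, SSZ)), SSSZ)
  step 2: add(SSSZ, mul(add(Z, SSZ), SSSZ))
  step 3: S(add(SSZ, mul(add(Z, SSZ), SSSZ)))
  step 4: S(S(add(SZ, mul(add(Z, SSZ), SSSZ))))
  step 5: S(S(S(add(Z, mul(add(Z, SSZ), SSSZ)))))
  step 6: S(S(S(mul(add(Z, SSZ), SSSZ))))
  step 7: S(S(S(mul(SSZ, SSSZ))))
  step 8: S(S(S(add(SSSZ, mul(SZ, SSSZ)))))

Answer: after 8 steps: S(S(S(add(SSSZ, mul(SZ, SSSZ)))))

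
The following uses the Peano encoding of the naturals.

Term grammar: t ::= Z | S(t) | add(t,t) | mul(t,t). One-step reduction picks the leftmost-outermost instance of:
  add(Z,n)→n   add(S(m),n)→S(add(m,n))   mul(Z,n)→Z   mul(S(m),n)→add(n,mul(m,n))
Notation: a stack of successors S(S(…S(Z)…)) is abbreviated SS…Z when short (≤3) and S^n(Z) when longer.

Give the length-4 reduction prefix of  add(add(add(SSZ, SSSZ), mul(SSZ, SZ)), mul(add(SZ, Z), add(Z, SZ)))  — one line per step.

Answer: after 4 steps: S(add(add(S(add(Z, SSSZ)), mul(SSZ, SZ)), mul(add(SZ, Z), add(Z, SZ))))

Working:
  start: add(add(add(SSZ, SSSZ), mul(SSZ, SZ)), mul(add(SZ, Z), add(Z, SZ)))
  →1  add(add(S(add(SZ, SSSZ)), mul(SSZ, SZ)), mul(add(SZ, Z), add(Z, SZ)))
  →2  add(S(add(add(SZ, SSSZ), mul(SSZ, SZ))), mul(add(SZ, Z), add(Z, SZ)))
  →3  S(add(add(add(SZ, SSSZ), mul(SSZ, SZ)), mul(add(SZ, Z), add(Z, SZ))))
  →4  S(add(add(S(add(Z, SSSZ)), mul(SSZ, SZ)), mul(add(SZ, Z), add(Z, SZ))))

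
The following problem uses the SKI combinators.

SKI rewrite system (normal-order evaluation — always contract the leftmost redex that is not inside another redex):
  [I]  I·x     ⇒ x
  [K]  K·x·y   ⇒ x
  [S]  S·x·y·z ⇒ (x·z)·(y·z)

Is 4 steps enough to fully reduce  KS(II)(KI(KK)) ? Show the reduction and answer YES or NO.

Answer: YES — reaches normal form SI in 2 ≤ 4 steps

Derivation:
  start: KS(II)(KI(KK))
  →1  S(KI(KK))
  →2  SI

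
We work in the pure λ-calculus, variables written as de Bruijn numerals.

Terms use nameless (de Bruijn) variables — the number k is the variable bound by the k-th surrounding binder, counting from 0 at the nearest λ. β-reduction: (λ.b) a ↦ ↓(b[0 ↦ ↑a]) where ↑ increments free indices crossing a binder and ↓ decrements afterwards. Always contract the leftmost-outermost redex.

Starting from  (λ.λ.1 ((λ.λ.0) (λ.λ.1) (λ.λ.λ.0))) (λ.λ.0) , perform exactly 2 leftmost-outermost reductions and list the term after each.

  start: (λ.λ.1 ((λ.λ.0) (λ.λ.1) (λ.λ.λ.0))) (λ.λ.0)
  →1  λ.(λ.λ.0) ((λ.λ.0) (λ.λ.1) (λ.λ.λ.0))
  →2  λ.λ.0

Answer: after 2 steps: λ.λ.0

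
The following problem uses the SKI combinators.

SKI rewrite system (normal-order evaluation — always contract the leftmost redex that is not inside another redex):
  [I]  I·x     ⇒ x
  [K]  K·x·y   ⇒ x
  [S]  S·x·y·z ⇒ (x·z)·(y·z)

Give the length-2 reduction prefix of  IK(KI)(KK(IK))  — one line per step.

Answer: after 2 steps: KI

Reduction:
  start: IK(KI)(KK(IK))
  [1] K(KI)(KK(IK))
  [2] KI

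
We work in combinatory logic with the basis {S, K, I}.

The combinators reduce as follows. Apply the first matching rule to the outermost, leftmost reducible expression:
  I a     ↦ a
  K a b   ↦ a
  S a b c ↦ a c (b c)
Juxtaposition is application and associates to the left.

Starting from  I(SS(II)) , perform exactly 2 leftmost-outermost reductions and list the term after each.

  start: I(SS(II))
  →1  SS(II)
  →2  SSI

Answer: after 2 steps: SSI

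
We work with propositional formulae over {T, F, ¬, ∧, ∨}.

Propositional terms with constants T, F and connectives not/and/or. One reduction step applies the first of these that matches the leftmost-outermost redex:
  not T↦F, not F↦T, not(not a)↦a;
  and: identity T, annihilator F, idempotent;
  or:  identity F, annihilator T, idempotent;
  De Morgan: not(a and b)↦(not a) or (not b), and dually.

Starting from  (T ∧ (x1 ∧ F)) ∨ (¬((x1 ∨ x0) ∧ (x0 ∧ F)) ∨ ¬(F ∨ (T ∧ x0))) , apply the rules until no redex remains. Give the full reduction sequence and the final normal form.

  start: (T ∧ (x1 ∧ F)) ∨ (¬((x1 ∨ x0) ∧ (x0 ∧ F)) ∨ ¬(F ∨ (T ∧ x0)))
  step 1: (x1 ∧ F) ∨ (¬((x1 ∨ x0) ∧ (x0 ∧ F)) ∨ ¬(F ∨ (T ∧ x0)))
  step 2: F ∨ (¬((x1 ∨ x0) ∧ (x0 ∧ F)) ∨ ¬(F ∨ (T ∧ x0)))
  step 3: ¬((x1 ∨ x0) ∧ (x0 ∧ F)) ∨ ¬(F ∨ (T ∧ x0))
  step 4: (¬(x1 ∨ x0) ∨ ¬(x0 ∧ F)) ∨ ¬(F ∨ (T ∧ x0))
  step 5: ((¬x1 ∧ ¬x0) ∨ ¬(x0 ∧ F)) ∨ ¬(F ∨ (T ∧ x0))
  step 6: ((¬x1 ∧ ¬x0) ∨ (¬x0 ∨ ¬F)) ∨ ¬(F ∨ (T ∧ x0))
  step 7: ((¬x1 ∧ ¬x0) ∨ (¬x0 ∨ T)) ∨ ¬(F ∨ (T ∧ x0))
  step 8: ((¬x1 ∧ ¬x0) ∨ T) ∨ ¬(F ∨ (T ∧ x0))
  step 9: T ∨ ¬(F ∨ (T ∧ x0))
  step 10: T

Answer: normal form = T  (in 10 steps)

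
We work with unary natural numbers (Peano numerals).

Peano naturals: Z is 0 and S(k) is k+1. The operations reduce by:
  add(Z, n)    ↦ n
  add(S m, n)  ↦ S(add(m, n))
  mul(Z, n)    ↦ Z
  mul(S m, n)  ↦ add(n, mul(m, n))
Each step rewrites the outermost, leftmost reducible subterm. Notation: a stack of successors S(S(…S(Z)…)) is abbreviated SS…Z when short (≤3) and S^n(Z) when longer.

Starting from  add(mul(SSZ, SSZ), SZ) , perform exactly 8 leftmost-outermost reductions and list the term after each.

Answer: after 8 steps: S(S(add(S(add(SZ, mul(Z, SSZ))), SZ)))

Derivation:
  start: add(mul(SSZ, SSZ), SZ)
  →1  add(add(SSZ, mul(SZ, SSZ)), SZ)
  →2  add(S(add(SZ, mul(SZ, SSZ))), SZ)
  →3  S(add(add(SZ, mul(SZ, SSZ)), SZ))
  →4  S(add(S(add(Z, mul(SZ, SSZ))), SZ))
  →5  S(S(add(add(Z, mul(SZ, SSZ)), SZ)))
  →6  S(S(add(mul(SZ, SSZ), SZ)))
  →7  S(S(add(add(SSZ, mul(Z, SSZ)), SZ)))
  →8  S(S(add(S(add(SZ, mul(Z, SSZ))), SZ)))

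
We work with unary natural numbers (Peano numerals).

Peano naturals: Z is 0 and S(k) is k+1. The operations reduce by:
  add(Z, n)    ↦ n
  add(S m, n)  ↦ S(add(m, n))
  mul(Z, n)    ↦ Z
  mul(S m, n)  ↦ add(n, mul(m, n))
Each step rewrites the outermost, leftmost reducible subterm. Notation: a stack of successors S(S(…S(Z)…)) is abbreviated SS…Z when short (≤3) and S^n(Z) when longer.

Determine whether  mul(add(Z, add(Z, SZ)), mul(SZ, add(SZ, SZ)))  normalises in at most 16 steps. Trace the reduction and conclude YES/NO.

Answer: YES — reaches normal form SSZ in 14 ≤ 16 steps

Derivation:
  start: mul(add(Z, add(Z, SZ)), mul(SZ, add(SZ, SZ)))
  →1  mul(add(Z, SZ), mul(SZ, add(SZ, SZ)))
  →2  mul(SZ, mul(SZ, add(SZ, SZ)))
  →3  add(mul(SZ, add(SZ, SZ)), mul(Z, mul(SZ, add(SZ, SZ))))
  →4  add(add(add(SZ, SZ), mul(Z, add(SZ, SZ))), mul(Z, mul(SZ, add(SZ, SZ))))
  →5  add(add(S(add(Z, SZ)), mul(Z, add(SZ, SZ))), mul(Z, mul(SZ, add(SZ, SZ))))
  →6  add(S(add(add(Z, SZ), mul(Z, add(SZ, SZ)))), mul(Z, mul(SZ, add(SZ, SZ))))
  →7  S(add(add(add(Z, SZ), mul(Z, add(SZ, SZ))), mul(Z, mul(SZ, add(SZ, SZ)))))
  →8  S(add(add(SZ, mul(Z, add(SZ, SZ))), mul(Z, mul(SZ, add(SZ, SZ)))))
  →9  S(add(S(add(Z, mul(Z, add(SZ, SZ)))), mul(Z, mul(SZ, add(SZ, SZ)))))
  →10  S(S(add(add(Z, mul(Z, add(SZ, SZ))), mul(Z, mul(SZ, add(SZ, SZ))))))
  →11  S(S(add(mul(Z, add(SZ, SZ)), mul(Z, mul(SZ, add(SZ, SZ))))))
  →12  S(S(add(Z, mul(Z, mul(SZ, add(SZ, SZ))))))
  →13  S(S(mul(Z, mul(SZ, add(SZ, SZ)))))
  →14  SSZ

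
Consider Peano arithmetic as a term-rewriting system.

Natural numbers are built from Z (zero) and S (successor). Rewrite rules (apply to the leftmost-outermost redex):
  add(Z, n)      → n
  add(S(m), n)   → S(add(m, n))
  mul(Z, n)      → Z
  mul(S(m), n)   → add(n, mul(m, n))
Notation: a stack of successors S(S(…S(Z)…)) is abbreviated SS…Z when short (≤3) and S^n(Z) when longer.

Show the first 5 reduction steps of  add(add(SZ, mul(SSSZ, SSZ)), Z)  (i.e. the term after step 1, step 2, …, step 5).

  start: add(add(SZ, mul(SSSZ, SSZ)), Z)
  step 1: add(S(add(Z, mul(SSSZ, SSZ))), Z)
  step 2: S(add(add(Z, mul(SSSZ, SSZ)), Z))
  step 3: S(add(mul(SSSZ, SSZ), Z))
  step 4: S(add(add(SSZ, mul(SSZ, SSZ)), Z))
  step 5: S(add(S(add(SZ, mul(SSZ, SSZ))), Z))

Answer: after 5 steps: S(add(S(add(SZ, mul(SSZ, SSZ))), Z))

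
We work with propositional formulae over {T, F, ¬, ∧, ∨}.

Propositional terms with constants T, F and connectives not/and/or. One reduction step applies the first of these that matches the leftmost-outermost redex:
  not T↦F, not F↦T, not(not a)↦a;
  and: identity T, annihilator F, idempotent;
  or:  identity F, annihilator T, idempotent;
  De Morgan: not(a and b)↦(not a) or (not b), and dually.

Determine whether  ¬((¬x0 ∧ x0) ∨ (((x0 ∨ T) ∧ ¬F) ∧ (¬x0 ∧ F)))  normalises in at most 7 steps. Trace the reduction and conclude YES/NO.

  start: ¬((¬x0 ∧ x0) ∨ (((x0 ∨ T) ∧ ¬F) ∧ (¬x0 ∧ F)))
  step 1: ¬(¬x0 ∧ x0) ∧ ¬(((x0 ∨ T) ∧ ¬F) ∧ (¬x0 ∧ F))
  step 2: (¬¬x0 ∨ ¬x0) ∧ ¬(((x0 ∨ T) ∧ ¬F) ∧ (¬x0 ∧ F))
  step 3: (x0 ∨ ¬x0) ∧ ¬(((x0 ∨ T) ∧ ¬F) ∧ (¬x0 ∧ F))
  step 4: (x0 ∨ ¬x0) ∧ (¬((x0 ∨ T) ∧ ¬F) ∨ ¬(¬x0 ∧ F))
  step 5: (x0 ∨ ¬x0) ∧ ((¬(x0 ∨ T) ∨ ¬¬F) ∨ ¬(¬x0 ∧ F))
  step 6: (x0 ∨ ¬x0) ∧ (((¬x0 ∧ ¬T) ∨ ¬¬F) ∨ ¬(¬x0 ∧ F))
  step 7: (x0 ∨ ¬x0) ∧ (((¬x0 ∧ F) ∨ ¬¬F) ∨ ¬(¬x0 ∧ F))

Answer: NO — after 7 steps the term is (x0 ∨ ¬x0) ∧ (((¬x0 ∧ F) ∨ ¬¬F) ∨ ¬(¬x0 ∧ F)), not yet normal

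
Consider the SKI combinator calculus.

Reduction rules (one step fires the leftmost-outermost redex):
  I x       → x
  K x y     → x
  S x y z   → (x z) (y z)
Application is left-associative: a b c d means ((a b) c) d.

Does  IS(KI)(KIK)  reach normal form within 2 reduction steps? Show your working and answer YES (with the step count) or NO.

  start: IS(KI)(KIK)
  [1] S(KI)(KIK)
  [2] S(KI)I

Answer: YES — reaches normal form S(KI)I in 2 ≤ 2 steps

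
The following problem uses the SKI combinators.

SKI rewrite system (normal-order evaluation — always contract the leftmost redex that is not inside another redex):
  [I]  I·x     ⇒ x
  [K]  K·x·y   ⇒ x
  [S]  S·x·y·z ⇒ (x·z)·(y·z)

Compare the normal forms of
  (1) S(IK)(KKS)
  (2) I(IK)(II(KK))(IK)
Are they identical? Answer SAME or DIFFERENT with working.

Term A:
  start: S(IK)(KKS)
  [1] SK(KKS)
  [2] SKK

Term B:
  start: I(IK)(II(KK))(IK)
  [1] IK(II(KK))(IK)
  [2] K(II(KK))(IK)
  [3] II(KK)
  [4] I(KK)
  [5] KK

Answer: DIFFERENT — A ⇓ SKK, B ⇓ KK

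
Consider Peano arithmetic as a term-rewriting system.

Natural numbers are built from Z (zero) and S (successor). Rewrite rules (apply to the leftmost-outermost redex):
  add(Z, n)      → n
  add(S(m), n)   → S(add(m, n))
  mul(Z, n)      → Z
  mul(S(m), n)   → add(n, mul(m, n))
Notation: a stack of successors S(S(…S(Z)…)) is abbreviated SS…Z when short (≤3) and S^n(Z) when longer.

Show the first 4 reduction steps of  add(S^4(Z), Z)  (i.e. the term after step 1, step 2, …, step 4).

Answer: after 4 steps: S(S(S(S(add(Z, Z)))))

Working:
  start: add(S^4(Z), Z)
  →1  S(add(SSSZ, Z))
  →2  S(S(add(SSZ, Z)))
  →3  S(S(S(add(SZ, Z))))
  →4  S(S(S(S(add(Z, Z)))))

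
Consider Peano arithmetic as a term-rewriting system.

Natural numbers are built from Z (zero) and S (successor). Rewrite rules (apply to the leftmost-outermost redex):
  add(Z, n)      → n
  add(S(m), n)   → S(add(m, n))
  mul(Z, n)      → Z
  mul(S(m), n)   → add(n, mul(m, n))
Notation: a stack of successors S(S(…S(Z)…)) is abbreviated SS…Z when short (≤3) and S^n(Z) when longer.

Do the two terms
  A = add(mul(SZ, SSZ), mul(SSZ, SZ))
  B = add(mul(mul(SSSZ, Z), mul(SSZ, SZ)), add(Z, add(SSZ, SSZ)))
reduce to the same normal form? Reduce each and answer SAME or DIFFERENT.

Answer: SAME — A ⇓ S^4(Z), B ⇓ S^4(Z)

Derivation:
Term A:
  start: add(mul(SZ, SSZ), mul(SSZ, SZ))
  [1] add(add(SSZ, mul(Z, SSZ)), mul(SSZ, SZ))
  [2] add(S(add(SZ, mul(Z, SSZ))), mul(SSZ, SZ))
  [3] S(add(add(SZ, mul(Z, SSZ)), mul(SSZ, SZ)))
  [4] S(add(S(add(Z, mul(Z, SSZ))), mul(SSZ, SZ)))
  [5] S(S(add(add(Z, mul(Z, SSZ)), mul(SSZ, SZ))))
  [6] S(S(add(mul(Z, SSZ), mul(SSZ, SZ))))
  [7] S(S(add(Z, mul(SSZ, SZ))))
  [8] S(S(mul(SSZ, SZ)))
  [9] S(S(add(SZ, mul(SZ, SZ))))
  [10] S(S(S(add(Z, mul(SZ, SZ)))))
  [11] S(S(S(mul(SZ, SZ))))
  [12] S(S(S(add(SZ, mul(Z, SZ)))))
  [13] S(S(S(S(add(Z, mul(Z, SZ))))))
  [14] S(S(S(S(mul(Z, SZ)))))
  [15] S^4(Z)

Term B:
  start: add(mul(mul(SSSZ, Z), mul(SSZ, SZ)), add(Z, add(SSZ, SSZ)))
  [1] add(mul(add(Z, mul(SSZ, Z)), mul(SSZ, SZ)), add(Z, add(SSZ, SSZ)))
  [2] add(mul(mul(SSZ, Z), mul(SSZ, SZ)), add(Z, add(SSZ, SSZ)))
  [3] add(mul(add(Z, mul(SZ, Z)), mul(SSZ, SZ)), add(Z, add(SSZ, SSZ)))
  [4] add(mul(mul(SZ, Z), mul(SSZ, SZ)), add(Z, add(SSZ, SSZ)))
  [5] add(mul(add(Z, mul(Z, Z)), mul(SSZ, SZ)), add(Z, add(SSZ, SSZ)))
  [6] add(mul(mul(Z, Z), mul(SSZ, SZ)), add(Z, add(SSZ, SSZ)))
  [7] add(mul(Z, mul(SSZ, SZ)), add(Z, add(SSZ, SSZ)))
  [8] add(Z, add(Z, add(SSZ, SSZ)))
  [9] add(Z, add(SSZ, SSZ))
  [10] add(SSZ, SSZ)
  [11] S(add(SZ, SSZ))
  [12] S(S(add(Z, SSZ)))
  [13] S^4(Z)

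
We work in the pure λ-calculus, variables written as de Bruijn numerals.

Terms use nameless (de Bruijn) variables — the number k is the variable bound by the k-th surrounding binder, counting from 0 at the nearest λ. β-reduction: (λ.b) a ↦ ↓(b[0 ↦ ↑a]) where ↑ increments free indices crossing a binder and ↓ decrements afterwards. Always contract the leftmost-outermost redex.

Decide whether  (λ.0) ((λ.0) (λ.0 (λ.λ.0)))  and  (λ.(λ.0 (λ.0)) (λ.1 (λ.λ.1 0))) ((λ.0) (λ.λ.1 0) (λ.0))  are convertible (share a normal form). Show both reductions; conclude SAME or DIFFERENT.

Term A:
  start: (λ.0) ((λ.0) (λ.0 (λ.λ.0)))
  [1] (λ.0) (λ.0 (λ.λ.0))
  [2] λ.0 (λ.λ.0)

Term B:
  start: (λ.(λ.0 (λ.0)) (λ.1 (λ.λ.1 0))) ((λ.0) (λ.λ.1 0) (λ.0))
  [1] (λ.0 (λ.0)) (λ.(λ.0) (λ.λ.1 0) (λ.0) (λ.λ.1 0))
  [2] (λ.(λ.0) (λ.λ.1 0) (λ.0) (λ.λ.1 0)) (λ.0)
  [3] (λ.0) (λ.λ.1 0) (λ.0) (λ.λ.1 0)
  [4] (λ.λ.1 0) (λ.0) (λ.λ.1 0)
  [5] (λ.(λ.0) 0) (λ.λ.1 0)
  [6] (λ.0) (λ.λ.1 0)
  [7] λ.λ.1 0

Answer: DIFFERENT — A ⇓ λ.0 (λ.λ.0), B ⇓ λ.λ.1 0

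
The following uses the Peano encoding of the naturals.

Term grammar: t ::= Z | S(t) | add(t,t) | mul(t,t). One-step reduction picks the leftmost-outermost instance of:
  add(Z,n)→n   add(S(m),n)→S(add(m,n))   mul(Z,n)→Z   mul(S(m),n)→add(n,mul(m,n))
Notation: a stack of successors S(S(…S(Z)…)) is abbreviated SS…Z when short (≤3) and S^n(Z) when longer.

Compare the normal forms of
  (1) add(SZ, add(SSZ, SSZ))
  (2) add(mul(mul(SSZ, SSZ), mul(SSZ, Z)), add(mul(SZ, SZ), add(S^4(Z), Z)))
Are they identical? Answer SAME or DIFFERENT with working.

Answer: SAME — A ⇓ S^5(Z), B ⇓ S^5(Z)

Reduction:
Term A:
  start: add(SZ, add(SSZ, SSZ))
  step 1: S(add(Z, add(SSZ, SSZ)))
  step 2: S(add(SSZ, SSZ))
  step 3: S(S(add(SZ, SSZ)))
  step 4: S(S(S(add(Z, SSZ))))
  step 5: S^5(Z)

Term B:
  start: add(mul(mul(SSZ, SSZ), mul(SSZ, Z)), add(mul(SZ, SZ), add(S^4(Z), Z)))
  step 1: add(mul(add(SSZ, mul(SZ, SSZ)), mul(SSZ, Z)), add(mul(SZ, SZ), add(S^4(Z), Z)))
  step 2: add(mul(S(add(SZ, mul(SZ, SSZ))), mul(SSZ, Z)), add(mul(SZ, SZ), add(S^4(Z), Z)))
  step 3: add(add(mul(SSZ, Z), mul(add(SZ, mul(SZ, SSZ)), mul(SSZ, Z))), add(mul(SZ, SZ), add(S^4(Z), Z)))
  step 4: add(add(add(Z, mul(SZ, Z)), mul(add(SZ, mul(SZ, SSZ)), mul(SSZ, Z))), add(mul(SZ, SZ), add(S^4(Z), Z)))
  step 5: add(add(mul(SZ, Z), mul(add(SZ, mul(SZ, SSZ)), mul(SSZ, Z))), add(mul(SZ, SZ), add(S^4(Z), Z)))
  step 6: add(add(add(Z, mul(Z, Z)), mul(add(SZ, mul(SZ, SSZ)), mul(SSZ, Z))), add(mul(SZ, SZ), add(S^4(Z), Z)))
  step 7: add(add(mul(Z, Z), mul(add(SZ, mul(SZ, SSZ)), mul(SSZ, Z))), add(mul(SZ, SZ), add(S^4(Z), Z)))
  step 8: add(add(Z, mul(add(SZ, mul(SZ, SSZ)), mul(SSZ, Z))), add(mul(SZ, SZ), add(S^4(Z), Z)))
  step 9: add(mul(add(SZ, mul(SZ, SSZ)), mul(SSZ, Z)), add(mul(SZ, SZ), add(S^4(Z), Z)))
  step 10: add(mul(S(add(Z, mul(SZ, SSZ))), mul(SSZ, Z)), add(mul(SZ, SZ), add(S^4(Z), Z)))
  step 11: add(add(mul(SSZ, Z), mul(add(Z, mul(SZ, SSZ)), mul(SSZ, Z))), add(mul(SZ, SZ), add(S^4(Z), Z)))
  step 12: add(add(add(Z, mul(SZ, Z)), mul(add(Z, mul(SZ, SSZ)), mul(SSZ, Z))), add(mul(SZ, SZ), add(S^4(Z), Z)))
  step 13: add(add(mul(SZ, Z), mul(add(Z, mul(SZ, SSZ)), mul(SSZ, Z))), add(mul(SZ, SZ), add(S^4(Z), Z)))
  step 14: add(add(add(Z, mul(Z, Z)), mul(add(Z, mul(SZ, SSZ)), mul(SSZ, Z))), add(mul(SZ, SZ), add(S^4(Z), Z)))
  step 15: add(add(mul(Z, Z), mul(add(Z, mul(SZ, SSZ)), mul(SSZ, Z))), add(mul(SZ, SZ), add(S^4(Z), Z)))
  step 16: add(add(Z, mul(add(Z, mul(SZ, SSZ)), mul(SSZ, Z))), add(mul(SZ, SZ), add(S^4(Z), Z)))
  step 17: add(mul(add(Z, mul(SZ, SSZ)), mul(SSZ, Z)), add(mul(SZ, SZ), add(S^4(Z), Z)))
  step 18: add(mul(mul(SZ, SSZ), mul(SSZ, Z)), add(mul(SZ, SZ), add(S^4(Z), Z)))
  step 19: add(mul(add(SSZ, mul(Z, SSZ)), mul(SSZ, Z)), add(mul(SZ, SZ), add(S^4(Z), Z)))
  step 20: add(mul(S(add(SZ, mul(Z, SSZ))), mul(SSZ, Z)), add(mul(SZ, SZ), add(S^4(Z), Z)))
  step 21: add(add(mul(SSZ, Z), mul(add(SZ, mul(Z, SSZ)), mul(SSZ, Z))), add(mul(SZ, SZ), add(S^4(Z), Z)))
  step 22: add(add(add(Z, mul(SZ, Z)), mul(add(SZ, mul(Z, SSZ)), mul(SSZ, Z))), add(mul(SZ, SZ), add(S^4(Z), Z)))
  step 23: add(add(mul(SZ, Z), mul(add(SZ, mul(Z, SSZ)), mul(SSZ, Z))), add(mul(SZ, SZ), add(S^4(Z), Z)))
  step 24: add(add(add(Z, mul(Z, Z)), mul(add(SZ, mul(Z, SSZ)), mul(SSZ, Z))), add(mul(SZ, SZ), add(S^4(Z), Z)))
  step 25: add(add(mul(Z, Z), mul(add(SZ, mul(Z, SSZ)), mul(SSZ, Z))), add(mul(SZ, SZ), add(S^4(Z), Z)))
  step 26: add(add(Z, mul(add(SZ, mul(Z, SSZ)), mul(SSZ, Z))), add(mul(SZ, SZ), add(S^4(Z), Z)))
  step 27: add(mul(add(SZ, mul(Z, SSZ)), mul(SSZ, Z)), add(mul(SZ, SZ), add(S^4(Z), Z)))
  step 28: add(mul(S(add(Z, mul(Z, SSZ))), mul(SSZ, Z)), add(mul(SZ, SZ), add(S^4(Z), Z)))
  step 29: add(add(mul(SSZ, Z), mul(add(Z, mul(Z, SSZ)), mul(SSZ, Z))), add(mul(SZ, SZ), add(S^4(Z), Z)))
  step 30: add(add(add(Z, mul(SZ, Z)), mul(add(Z, mul(Z, SSZ)), mul(SSZ, Z))), add(mul(SZ, SZ), add(S^4(Z), Z)))
  step 31: add(add(mul(SZ, Z), mul(add(Z, mul(Z, SSZ)), mul(SSZ, Z))), add(mul(SZ, SZ), add(S^4(Z), Z)))
  step 32: add(add(add(Z, mul(Z, Z)), mul(add(Z, mul(Z, SSZ)), mul(SSZ, Z))), add(mul(SZ, SZ), add(S^4(Z), Z)))
  step 33: add(add(mul(Z, Z), mul(add(Z, mul(Z, SSZ)), mul(SSZ, Z))), add(mul(SZ, SZ), add(S^4(Z), Z)))
  step 34: add(add(Z, mul(add(Z, mul(Z, SSZ)), mul(SSZ, Z))), add(mul(SZ, SZ), add(S^4(Z), Z)))
  step 35: add(mul(add(Z, mul(Z, SSZ)), mul(SSZ, Z)), add(mul(SZ, SZ), add(S^4(Z), Z)))
  step 36: add(mul(mul(Z, SSZ), mul(SSZ, Z)), add(mul(SZ, SZ), add(S^4(Z), Z)))
  step 37: add(mul(Z, mul(SSZ, Z)), add(mul(SZ, SZ), add(S^4(Z), Z)))
  step 38: add(Z, add(mul(SZ, SZ), add(S^4(Z), Z)))
  step 39: add(mul(SZ, SZ), add(S^4(Z), Z))
  step 40: add(add(SZ, mul(Z, SZ)), add(S^4(Z), Z))
  step 41: add(S(add(Z, mul(Z, SZ))), add(S^4(Z), Z))
  step 42: S(add(add(Z, mul(Z, SZ)), add(S^4(Z), Z)))
  step 43: S(add(mul(Z, SZ), add(S^4(Z), Z)))
  step 44: S(add(Z, add(S^4(Z), Z)))
  step 45: S(add(S^4(Z), Z))
  step 46: S(S(add(SSSZ, Z)))
  step 47: S(S(S(add(SSZ, Z))))
  step 48: S(S(S(S(add(SZ, Z)))))
  step 49: S(S(S(S(S(add(Z, Z))))))
  step 50: S^5(Z)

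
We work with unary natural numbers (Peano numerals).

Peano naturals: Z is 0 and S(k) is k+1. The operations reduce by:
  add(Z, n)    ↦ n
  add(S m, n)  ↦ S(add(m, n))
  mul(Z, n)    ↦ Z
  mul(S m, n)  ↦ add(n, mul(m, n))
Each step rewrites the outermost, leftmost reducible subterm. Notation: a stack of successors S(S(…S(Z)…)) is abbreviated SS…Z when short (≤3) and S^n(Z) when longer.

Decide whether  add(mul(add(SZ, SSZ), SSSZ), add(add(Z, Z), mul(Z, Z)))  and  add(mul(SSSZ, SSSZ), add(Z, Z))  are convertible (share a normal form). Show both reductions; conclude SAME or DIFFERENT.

Answer: SAME — A ⇓ S^9(Z), B ⇓ S^9(Z)

Reduction:
Term A:
  start: add(mul(add(SZ, SSZ), SSSZ), add(add(Z, Z), mul(Z, Z)))
  →1  add(mul(S(add(Z, SSZ)), SSSZ), add(add(Z, Z), mul(Z, Z)))
  →2  add(add(SSSZ, mul(add(Z, SSZ), SSSZ)), add(add(Z, Z), mul(Z, Z)))
  →3  add(S(add(SSZ, mul(add(Z, SSZ), SSSZ))), add(add(Z, Z), mul(Z, Z)))
  →4  S(add(add(SSZ, mul(add(Z, SSZ), SSSZ)), add(add(Z, Z), mul(Z, Z))))
  →5  S(add(S(add(SZ, mul(add(Z, SSZ), SSSZ))), add(add(Z, Z), mul(Z, Z))))
  →6  S(S(add(add(SZ, mul(add(Z, SSZ), SSSZ)), add(add(Z, Z), mul(Z, Z)))))
  →7  S(S(add(S(add(Z, mul(add(Z, SSZ), SSSZ))), add(add(Z, Z), mul(Z, Z)))))
  →8  S(S(S(add(add(Z, mul(add(Z, SSZ), SSSZ)), add(add(Z, Z), mul(Z, Z))))))
  →9  S(S(S(add(mul(add(Z, SSZ), SSSZ), add(add(Z, Z), mul(Z, Z))))))
  →10  S(S(S(add(mul(SSZ, SSSZ), add(add(Z, Z), mul(Z, Z))))))
  →11  S(S(S(add(add(SSSZ, mul(SZ, SSSZ)), add(add(Z, Z), mul(Z, Z))))))
  →12  S(S(S(add(S(add(SSZ, mul(SZ, SSSZ))), add(add(Z, Z), mul(Z, Z))))))
  →13  S(S(S(S(add(add(SSZ, mul(SZ, SSSZ)), add(add(Z, Z), mul(Z, Z)))))))
  →14  S(S(S(S(add(S(add(SZ, mul(SZ, SSSZ))), add(add(Z, Z), mul(Z, Z)))))))
  →15  S(S(S(S(S(add(add(SZ, mul(SZ, SSSZ)), add(add(Z, Z), mul(Z, Z))))))))
  →16  S(S(S(S(S(add(S(add(Z, mul(SZ, SSSZ))), add(add(Z, Z), mul(Z, Z))))))))
  →17  S(S(S(S(S(S(add(add(Z, mul(SZ, SSSZ)), add(add(Z, Z), mul(Z, Z)))))))))
  →18  S(S(S(S(S(S(add(mul(SZ, SSSZ), add(add(Z, Z), mul(Z, Z)))))))))
  →19  S(S(S(S(S(S(add(add(SSSZ, mul(Z, SSSZ)), add(add(Z, Z), mul(Z, Z)))))))))
  →20  S(S(S(S(S(S(add(S(add(SSZ, mul(Z, SSSZ))), add(add(Z, Z), mul(Z, Z)))))))))
  →21  S(S(S(S(S(S(S(add(add(SSZ, mul(Z, SSSZ)), add(add(Z, Z), mul(Z, Z))))))))))
  →22  S(S(S(S(S(S(S(add(S(add(SZ, mul(Z, SSSZ))), add(add(Z, Z), mul(Z, Z))))))))))
  →23  S(S(S(S(S(S(S(S(add(add(SZ, mul(Z, SSSZ)), add(add(Z, Z), mul(Z, Z)))))))))))
  →24  S(S(S(S(S(S(S(S(add(S(add(Z, mul(Z, SSSZ))), add(add(Z, Z), mul(Z, Z)))))))))))
  →25  S(S(S(S(S(S(S(S(S(add(add(Z, mul(Z, SSSZ)), add(add(Z, Z), mul(Z, Z))))))))))))
  →26  S(S(S(S(S(S(S(S(S(add(mul(Z, SSSZ), add(add(Z, Z), mul(Z, Z))))))))))))
  →27  S(S(S(S(S(S(S(S(S(add(Z, add(add(Z, Z), mul(Z, Z))))))))))))
  →28  S(S(S(S(S(S(S(S(S(add(add(Z, Z), mul(Z, Z)))))))))))
  →29  S(S(S(S(S(S(S(S(S(add(Z, mul(Z, Z)))))))))))
  →30  S(S(S(S(S(S(S(S(S(mul(Z, Z))))))))))
  →31  S^9(Z)

Term B:
  start: add(mul(SSSZ, SSSZ), add(Z, Z))
  →1  add(add(SSSZ, mul(SSZ, SSSZ)), add(Z, Z))
  →2  add(S(add(SSZ, mul(SSZ, SSSZ))), add(Z, Z))
  →3  S(add(add(SSZ, mul(SSZ, SSSZ)), add(Z, Z)))
  →4  S(add(S(add(SZ, mul(SSZ, SSSZ))), add(Z, Z)))
  →5  S(S(add(add(SZ, mul(SSZ, SSSZ)), add(Z, Z))))
  →6  S(S(add(S(add(Z, mul(SSZ, SSSZ))), add(Z, Z))))
  →7  S(S(S(add(add(Z, mul(SSZ, SSSZ)), add(Z, Z)))))
  →8  S(S(S(add(mul(SSZ, SSSZ), add(Z, Z)))))
  →9  S(S(S(add(add(SSSZ, mul(SZ, SSSZ)), add(Z, Z)))))
  →10  S(S(S(add(S(add(SSZ, mul(SZ, SSSZ))), add(Z, Z)))))
  →11  S(S(S(S(add(add(SSZ, mul(SZ, SSSZ)), add(Z, Z))))))
  →12  S(S(S(S(add(S(add(SZ, mul(SZ, SSSZ))), add(Z, Z))))))
  →13  S(S(S(S(S(add(add(SZ, mul(SZ, SSSZ)), add(Z, Z)))))))
  →14  S(S(S(S(S(add(S(add(Z, mul(SZ, SSSZ))), add(Z, Z)))))))
  →15  S(S(S(S(S(S(add(add(Z, mul(SZ, SSSZ)), add(Z, Z))))))))
  →16  S(S(S(S(S(S(add(mul(SZ, SSSZ), add(Z, Z))))))))
  →17  S(S(S(S(S(S(add(add(SSSZ, mul(Z, SSSZ)), add(Z, Z))))))))
  →18  S(S(S(S(S(S(add(S(add(SSZ, mul(Z, SSSZ))), add(Z, Z))))))))
  →19  S(S(S(S(S(S(S(add(add(SSZ, mul(Z, SSSZ)), add(Z, Z)))))))))
  →20  S(S(S(S(S(S(S(add(S(add(SZ, mul(Z, SSSZ))), add(Z, Z)))))))))
  →21  S(S(S(S(S(S(S(S(add(add(SZ, mul(Z, SSSZ)), add(Z, Z))))))))))
  →22  S(S(S(S(S(S(S(S(add(S(add(Z, mul(Z, SSSZ))), add(Z, Z))))))))))
  →23  S(S(S(S(S(S(S(S(S(add(add(Z, mul(Z, SSSZ)), add(Z, Z)))))))))))
  →24  S(S(S(S(S(S(S(S(S(add(mul(Z, SSSZ), add(Z, Z)))))))))))
  →25  S(S(S(S(S(S(S(S(S(add(Z, add(Z, Z)))))))))))
  →26  S(S(S(S(S(S(S(S(S(add(Z, Z))))))))))
  →27  S^9(Z)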